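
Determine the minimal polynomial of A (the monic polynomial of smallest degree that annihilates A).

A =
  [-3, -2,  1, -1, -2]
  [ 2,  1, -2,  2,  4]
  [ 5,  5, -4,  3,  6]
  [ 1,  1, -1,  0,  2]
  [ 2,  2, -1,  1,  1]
x^3 + 3*x^2 + 3*x + 1

The characteristic polynomial is χ_A(x) = (x + 1)^5, so the eigenvalues are known. The minimal polynomial is
  m_A(x) = Π_λ (x − λ)^{k_λ}
where k_λ is the size of the *largest* Jordan block for λ (equivalently, the smallest k with (A − λI)^k v = 0 for every generalised eigenvector v of λ).

  λ = -1: largest Jordan block has size 3, contributing (x + 1)^3

So m_A(x) = (x + 1)^3 = x^3 + 3*x^2 + 3*x + 1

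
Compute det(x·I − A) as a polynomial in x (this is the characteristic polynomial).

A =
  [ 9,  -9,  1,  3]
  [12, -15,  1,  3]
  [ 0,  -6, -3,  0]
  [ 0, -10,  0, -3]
x^4 + 12*x^3 + 54*x^2 + 108*x + 81

Expanding det(x·I − A) (e.g. by cofactor expansion or by noting that A is similar to its Jordan form J, which has the same characteristic polynomial as A) gives
  χ_A(x) = x^4 + 12*x^3 + 54*x^2 + 108*x + 81
which factors as (x + 3)^4. The eigenvalues (with algebraic multiplicities) are λ = -3 with multiplicity 4.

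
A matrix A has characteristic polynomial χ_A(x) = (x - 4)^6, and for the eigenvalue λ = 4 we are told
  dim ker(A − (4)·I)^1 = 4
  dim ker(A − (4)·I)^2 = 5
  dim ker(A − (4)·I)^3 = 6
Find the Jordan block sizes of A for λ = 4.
Block sizes for λ = 4: [3, 1, 1, 1]

From the dimensions of kernels of powers, the number of Jordan blocks of size at least j is d_j − d_{j−1} where d_j = dim ker(N^j) (with d_0 = 0). Computing the differences gives [4, 1, 1].
The number of blocks of size exactly k is (#blocks of size ≥ k) − (#blocks of size ≥ k + 1), so the partition is: 3 block(s) of size 1, 1 block(s) of size 3.
In nonincreasing order the block sizes are [3, 1, 1, 1].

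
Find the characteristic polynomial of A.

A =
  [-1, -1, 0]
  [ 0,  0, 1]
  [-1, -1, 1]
x^3

Expanding det(x·I − A) (e.g. by cofactor expansion or by noting that A is similar to its Jordan form J, which has the same characteristic polynomial as A) gives
  χ_A(x) = x^3
which factors as x^3. The eigenvalues (with algebraic multiplicities) are λ = 0 with multiplicity 3.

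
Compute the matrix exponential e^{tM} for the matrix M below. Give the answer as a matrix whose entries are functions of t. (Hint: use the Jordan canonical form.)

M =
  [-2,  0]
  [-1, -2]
e^{tM} =
  [exp(-2*t), 0]
  [-t*exp(-2*t), exp(-2*t)]

Strategy: write M = P · J · P⁻¹ where J is a Jordan canonical form, so e^{tM} = P · e^{tJ} · P⁻¹, and e^{tJ} can be computed block-by-block.

M has Jordan form
J =
  [-2,  1]
  [ 0, -2]
(up to reordering of blocks).

Per-block formulas:
  For a 2×2 Jordan block J_2(-2): exp(t · J_2(-2)) = e^(-2t)·(I + t·N), where N is the 2×2 nilpotent shift.

After assembling e^{tJ} and conjugating by P, we get:

e^{tM} =
  [exp(-2*t), 0]
  [-t*exp(-2*t), exp(-2*t)]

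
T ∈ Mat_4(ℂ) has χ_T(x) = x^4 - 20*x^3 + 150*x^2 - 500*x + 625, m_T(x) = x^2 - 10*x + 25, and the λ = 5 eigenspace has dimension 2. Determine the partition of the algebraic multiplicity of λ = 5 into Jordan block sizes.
Block sizes for λ = 5: [2, 2]

Step 1 — from the characteristic polynomial, algebraic multiplicity of λ = 5 is 4. From dim ker(T − (5)·I) = 2, there are exactly 2 Jordan blocks for λ = 5.
Step 2 — from the minimal polynomial, the factor (x − 5)^2 tells us the largest block for λ = 5 has size 2.
Step 3 — with total size 4, 2 blocks, and largest block 2, the block sizes (in nonincreasing order) are [2, 2].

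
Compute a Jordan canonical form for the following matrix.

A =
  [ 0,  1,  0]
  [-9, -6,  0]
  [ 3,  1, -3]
J_2(-3) ⊕ J_1(-3)

The characteristic polynomial is
  det(x·I − A) = x^3 + 9*x^2 + 27*x + 27 = (x + 3)^3

Eigenvalues and multiplicities (the geometric multiplicity of λ is n − rank(A − λI), which equals the number of Jordan blocks for λ):
  λ = -3: algebraic multiplicity = 3, geometric multiplicity = 2

Determining the block sizes for each eigenvalue:
  λ = -3: 2 blocks summing to 3 forces exactly one block of size 2 and the rest size 1 → block sizes [2, 1]

Assembling the blocks gives a Jordan form
J =
  [-3,  1,  0]
  [ 0, -3,  0]
  [ 0,  0, -3]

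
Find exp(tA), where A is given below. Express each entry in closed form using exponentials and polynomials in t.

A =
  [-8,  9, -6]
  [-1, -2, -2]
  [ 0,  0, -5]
e^{tA} =
  [-3*t*exp(-5*t) + exp(-5*t), 9*t*exp(-5*t), -6*t*exp(-5*t)]
  [-t*exp(-5*t), 3*t*exp(-5*t) + exp(-5*t), -2*t*exp(-5*t)]
  [0, 0, exp(-5*t)]

Strategy: write A = P · J · P⁻¹ where J is a Jordan canonical form, so e^{tA} = P · e^{tJ} · P⁻¹, and e^{tJ} can be computed block-by-block.

A has Jordan form
J =
  [-5,  1,  0]
  [ 0, -5,  0]
  [ 0,  0, -5]
(up to reordering of blocks).

Per-block formulas:
  For a 2×2 Jordan block J_2(-5): exp(t · J_2(-5)) = e^(-5t)·(I + t·N), where N is the 2×2 nilpotent shift.
  For a 1×1 block at λ = -5: exp(t · [-5]) = [e^(-5t)].

After assembling e^{tJ} and conjugating by P, we get:

e^{tA} =
  [-3*t*exp(-5*t) + exp(-5*t), 9*t*exp(-5*t), -6*t*exp(-5*t)]
  [-t*exp(-5*t), 3*t*exp(-5*t) + exp(-5*t), -2*t*exp(-5*t)]
  [0, 0, exp(-5*t)]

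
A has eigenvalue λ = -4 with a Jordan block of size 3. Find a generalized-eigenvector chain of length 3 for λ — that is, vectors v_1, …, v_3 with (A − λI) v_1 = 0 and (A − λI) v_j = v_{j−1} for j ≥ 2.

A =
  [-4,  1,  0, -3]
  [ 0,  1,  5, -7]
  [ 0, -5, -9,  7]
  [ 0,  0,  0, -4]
A Jordan chain for λ = -4 of length 3:
v_1 = (5, 0, 0, 0)ᵀ
v_2 = (1, 5, -5, 0)ᵀ
v_3 = (0, 1, 0, 0)ᵀ

Let N = A − (-4)·I. We want v_3 with N^3 v_3 = 0 but N^2 v_3 ≠ 0; then v_{j-1} := N · v_j for j = 3, …, 2.

Pick v_3 = (0, 1, 0, 0)ᵀ.
Then v_2 = N · v_3 = (1, 5, -5, 0)ᵀ.
Then v_1 = N · v_2 = (5, 0, 0, 0)ᵀ.

Sanity check: (A − (-4)·I) v_1 = (0, 0, 0, 0)ᵀ = 0. ✓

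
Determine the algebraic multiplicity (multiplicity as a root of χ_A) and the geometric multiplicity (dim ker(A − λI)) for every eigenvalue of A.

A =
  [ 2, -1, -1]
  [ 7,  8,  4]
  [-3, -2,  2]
λ = 4: alg = 3, geom = 1

Step 1 — factor the characteristic polynomial to read off the algebraic multiplicities:
  χ_A(x) = (x - 4)^3

Step 2 — compute geometric multiplicities via the rank-nullity identity g(λ) = n − rank(A − λI):
  rank(A − (4)·I) = 2, so dim ker(A − (4)·I) = n − 2 = 1

Summary:
  λ = 4: algebraic multiplicity = 3, geometric multiplicity = 1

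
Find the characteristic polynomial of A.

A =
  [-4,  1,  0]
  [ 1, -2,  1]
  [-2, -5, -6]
x^3 + 12*x^2 + 48*x + 64

Expanding det(x·I − A) (e.g. by cofactor expansion or by noting that A is similar to its Jordan form J, which has the same characteristic polynomial as A) gives
  χ_A(x) = x^3 + 12*x^2 + 48*x + 64
which factors as (x + 4)^3. The eigenvalues (with algebraic multiplicities) are λ = -4 with multiplicity 3.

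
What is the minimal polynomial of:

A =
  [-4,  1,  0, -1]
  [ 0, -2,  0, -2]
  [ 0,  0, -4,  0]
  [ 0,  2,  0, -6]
x^2 + 8*x + 16

The characteristic polynomial is χ_A(x) = (x + 4)^4, so the eigenvalues are known. The minimal polynomial is
  m_A(x) = Π_λ (x − λ)^{k_λ}
where k_λ is the size of the *largest* Jordan block for λ (equivalently, the smallest k with (A − λI)^k v = 0 for every generalised eigenvector v of λ).

  λ = -4: largest Jordan block has size 2, contributing (x + 4)^2

So m_A(x) = (x + 4)^2 = x^2 + 8*x + 16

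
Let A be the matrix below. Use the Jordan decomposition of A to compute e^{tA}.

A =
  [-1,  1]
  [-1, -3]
e^{tA} =
  [t*exp(-2*t) + exp(-2*t), t*exp(-2*t)]
  [-t*exp(-2*t), -t*exp(-2*t) + exp(-2*t)]

Strategy: write A = P · J · P⁻¹ where J is a Jordan canonical form, so e^{tA} = P · e^{tJ} · P⁻¹, and e^{tJ} can be computed block-by-block.

A has Jordan form
J =
  [-2,  1]
  [ 0, -2]
(up to reordering of blocks).

Per-block formulas:
  For a 2×2 Jordan block J_2(-2): exp(t · J_2(-2)) = e^(-2t)·(I + t·N), where N is the 2×2 nilpotent shift.

After assembling e^{tJ} and conjugating by P, we get:

e^{tA} =
  [t*exp(-2*t) + exp(-2*t), t*exp(-2*t)]
  [-t*exp(-2*t), -t*exp(-2*t) + exp(-2*t)]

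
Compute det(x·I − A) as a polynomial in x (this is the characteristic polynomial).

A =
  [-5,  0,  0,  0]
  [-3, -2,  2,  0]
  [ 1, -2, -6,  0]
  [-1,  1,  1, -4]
x^4 + 17*x^3 + 108*x^2 + 304*x + 320

Expanding det(x·I − A) (e.g. by cofactor expansion or by noting that A is similar to its Jordan form J, which has the same characteristic polynomial as A) gives
  χ_A(x) = x^4 + 17*x^3 + 108*x^2 + 304*x + 320
which factors as (x + 4)^3*(x + 5). The eigenvalues (with algebraic multiplicities) are λ = -5 with multiplicity 1, λ = -4 with multiplicity 3.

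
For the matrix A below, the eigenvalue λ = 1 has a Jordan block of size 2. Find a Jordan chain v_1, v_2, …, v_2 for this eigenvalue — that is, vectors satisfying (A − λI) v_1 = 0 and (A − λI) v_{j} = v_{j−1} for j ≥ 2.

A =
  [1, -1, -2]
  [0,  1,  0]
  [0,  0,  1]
A Jordan chain for λ = 1 of length 2:
v_1 = (-1, 0, 0)ᵀ
v_2 = (0, 1, 0)ᵀ

Let N = A − (1)·I. We want v_2 with N^2 v_2 = 0 but N^1 v_2 ≠ 0; then v_{j-1} := N · v_j for j = 2, …, 2.

Pick v_2 = (0, 1, 0)ᵀ.
Then v_1 = N · v_2 = (-1, 0, 0)ᵀ.

Sanity check: (A − (1)·I) v_1 = (0, 0, 0)ᵀ = 0. ✓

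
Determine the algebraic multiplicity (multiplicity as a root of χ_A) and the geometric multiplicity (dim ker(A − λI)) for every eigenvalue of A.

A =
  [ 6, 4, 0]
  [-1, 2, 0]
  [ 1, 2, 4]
λ = 4: alg = 3, geom = 2

Step 1 — factor the characteristic polynomial to read off the algebraic multiplicities:
  χ_A(x) = (x - 4)^3

Step 2 — compute geometric multiplicities via the rank-nullity identity g(λ) = n − rank(A − λI):
  rank(A − (4)·I) = 1, so dim ker(A − (4)·I) = n − 1 = 2

Summary:
  λ = 4: algebraic multiplicity = 3, geometric multiplicity = 2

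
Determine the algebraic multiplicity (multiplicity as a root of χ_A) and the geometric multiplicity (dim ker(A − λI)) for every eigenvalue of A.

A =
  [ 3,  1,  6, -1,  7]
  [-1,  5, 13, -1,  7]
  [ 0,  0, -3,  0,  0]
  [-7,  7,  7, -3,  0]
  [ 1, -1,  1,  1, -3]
λ = -3: alg = 3, geom = 2; λ = 4: alg = 2, geom = 2

Step 1 — factor the characteristic polynomial to read off the algebraic multiplicities:
  χ_A(x) = (x - 4)^2*(x + 3)^3

Step 2 — compute geometric multiplicities via the rank-nullity identity g(λ) = n − rank(A − λI):
  rank(A − (-3)·I) = 3, so dim ker(A − (-3)·I) = n − 3 = 2
  rank(A − (4)·I) = 3, so dim ker(A − (4)·I) = n − 3 = 2

Summary:
  λ = -3: algebraic multiplicity = 3, geometric multiplicity = 2
  λ = 4: algebraic multiplicity = 2, geometric multiplicity = 2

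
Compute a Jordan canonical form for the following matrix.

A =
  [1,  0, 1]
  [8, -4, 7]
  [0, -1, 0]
J_3(-1)

The characteristic polynomial is
  det(x·I − A) = x^3 + 3*x^2 + 3*x + 1 = (x + 1)^3

Eigenvalues and multiplicities (the geometric multiplicity of λ is n − rank(A − λI), which equals the number of Jordan blocks for λ):
  λ = -1: algebraic multiplicity = 3, geometric multiplicity = 1

Determining the block sizes for each eigenvalue:
  λ = -1: one block (gm = 1), so the single block has size am = 3 → block sizes [3]

Assembling the blocks gives a Jordan form
J =
  [-1,  1,  0]
  [ 0, -1,  1]
  [ 0,  0, -1]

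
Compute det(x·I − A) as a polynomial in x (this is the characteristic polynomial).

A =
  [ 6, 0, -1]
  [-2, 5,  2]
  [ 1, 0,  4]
x^3 - 15*x^2 + 75*x - 125

Expanding det(x·I − A) (e.g. by cofactor expansion or by noting that A is similar to its Jordan form J, which has the same characteristic polynomial as A) gives
  χ_A(x) = x^3 - 15*x^2 + 75*x - 125
which factors as (x - 5)^3. The eigenvalues (with algebraic multiplicities) are λ = 5 with multiplicity 3.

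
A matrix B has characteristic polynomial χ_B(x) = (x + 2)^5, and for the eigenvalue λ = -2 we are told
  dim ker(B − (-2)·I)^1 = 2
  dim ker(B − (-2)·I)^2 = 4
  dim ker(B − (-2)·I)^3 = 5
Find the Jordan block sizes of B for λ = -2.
Block sizes for λ = -2: [3, 2]

From the dimensions of kernels of powers, the number of Jordan blocks of size at least j is d_j − d_{j−1} where d_j = dim ker(N^j) (with d_0 = 0). Computing the differences gives [2, 2, 1].
The number of blocks of size exactly k is (#blocks of size ≥ k) − (#blocks of size ≥ k + 1), so the partition is: 1 block(s) of size 2, 1 block(s) of size 3.
In nonincreasing order the block sizes are [3, 2].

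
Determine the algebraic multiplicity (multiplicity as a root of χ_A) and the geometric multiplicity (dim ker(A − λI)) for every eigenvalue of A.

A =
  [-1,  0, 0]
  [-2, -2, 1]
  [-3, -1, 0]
λ = -1: alg = 3, geom = 1

Step 1 — factor the characteristic polynomial to read off the algebraic multiplicities:
  χ_A(x) = (x + 1)^3

Step 2 — compute geometric multiplicities via the rank-nullity identity g(λ) = n − rank(A − λI):
  rank(A − (-1)·I) = 2, so dim ker(A − (-1)·I) = n − 2 = 1

Summary:
  λ = -1: algebraic multiplicity = 3, geometric multiplicity = 1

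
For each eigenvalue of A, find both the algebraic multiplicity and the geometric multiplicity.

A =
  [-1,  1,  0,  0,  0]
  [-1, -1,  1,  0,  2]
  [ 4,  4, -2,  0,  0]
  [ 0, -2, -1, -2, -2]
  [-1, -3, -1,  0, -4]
λ = -2: alg = 5, geom = 3

Step 1 — factor the characteristic polynomial to read off the algebraic multiplicities:
  χ_A(x) = (x + 2)^5

Step 2 — compute geometric multiplicities via the rank-nullity identity g(λ) = n − rank(A − λI):
  rank(A − (-2)·I) = 2, so dim ker(A − (-2)·I) = n − 2 = 3

Summary:
  λ = -2: algebraic multiplicity = 5, geometric multiplicity = 3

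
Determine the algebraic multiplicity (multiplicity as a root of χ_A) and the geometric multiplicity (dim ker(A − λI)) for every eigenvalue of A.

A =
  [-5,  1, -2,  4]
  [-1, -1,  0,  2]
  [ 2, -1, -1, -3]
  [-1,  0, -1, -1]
λ = -2: alg = 4, geom = 2

Step 1 — factor the characteristic polynomial to read off the algebraic multiplicities:
  χ_A(x) = (x + 2)^4

Step 2 — compute geometric multiplicities via the rank-nullity identity g(λ) = n − rank(A − λI):
  rank(A − (-2)·I) = 2, so dim ker(A − (-2)·I) = n − 2 = 2

Summary:
  λ = -2: algebraic multiplicity = 4, geometric multiplicity = 2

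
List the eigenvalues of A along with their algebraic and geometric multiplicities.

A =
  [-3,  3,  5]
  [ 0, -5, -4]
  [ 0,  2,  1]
λ = -3: alg = 2, geom = 1; λ = -1: alg = 1, geom = 1

Step 1 — factor the characteristic polynomial to read off the algebraic multiplicities:
  χ_A(x) = (x + 1)*(x + 3)^2

Step 2 — compute geometric multiplicities via the rank-nullity identity g(λ) = n − rank(A − λI):
  rank(A − (-3)·I) = 2, so dim ker(A − (-3)·I) = n − 2 = 1
  rank(A − (-1)·I) = 2, so dim ker(A − (-1)·I) = n − 2 = 1

Summary:
  λ = -3: algebraic multiplicity = 2, geometric multiplicity = 1
  λ = -1: algebraic multiplicity = 1, geometric multiplicity = 1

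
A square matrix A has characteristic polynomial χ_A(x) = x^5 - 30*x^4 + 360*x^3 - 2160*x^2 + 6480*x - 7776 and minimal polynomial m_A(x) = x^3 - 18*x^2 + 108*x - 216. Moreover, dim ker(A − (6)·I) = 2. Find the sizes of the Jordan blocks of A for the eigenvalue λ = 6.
Block sizes for λ = 6: [3, 2]

Step 1 — from the characteristic polynomial, algebraic multiplicity of λ = 6 is 5. From dim ker(A − (6)·I) = 2, there are exactly 2 Jordan blocks for λ = 6.
Step 2 — from the minimal polynomial, the factor (x − 6)^3 tells us the largest block for λ = 6 has size 3.
Step 3 — with total size 5, 2 blocks, and largest block 3, the block sizes (in nonincreasing order) are [3, 2].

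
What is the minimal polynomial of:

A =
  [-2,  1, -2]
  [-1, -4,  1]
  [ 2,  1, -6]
x^3 + 12*x^2 + 48*x + 64

The characteristic polynomial is χ_A(x) = (x + 4)^3, so the eigenvalues are known. The minimal polynomial is
  m_A(x) = Π_λ (x − λ)^{k_λ}
where k_λ is the size of the *largest* Jordan block for λ (equivalently, the smallest k with (A − λI)^k v = 0 for every generalised eigenvector v of λ).

  λ = -4: largest Jordan block has size 3, contributing (x + 4)^3

So m_A(x) = (x + 4)^3 = x^3 + 12*x^2 + 48*x + 64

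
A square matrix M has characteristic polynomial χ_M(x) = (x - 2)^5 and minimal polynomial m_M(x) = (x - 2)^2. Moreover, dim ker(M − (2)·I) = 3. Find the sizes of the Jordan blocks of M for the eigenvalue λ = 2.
Block sizes for λ = 2: [2, 2, 1]

Step 1 — from the characteristic polynomial, algebraic multiplicity of λ = 2 is 5. From dim ker(M − (2)·I) = 3, there are exactly 3 Jordan blocks for λ = 2.
Step 2 — from the minimal polynomial, the factor (x − 2)^2 tells us the largest block for λ = 2 has size 2.
Step 3 — with total size 5, 3 blocks, and largest block 2, the block sizes (in nonincreasing order) are [2, 2, 1].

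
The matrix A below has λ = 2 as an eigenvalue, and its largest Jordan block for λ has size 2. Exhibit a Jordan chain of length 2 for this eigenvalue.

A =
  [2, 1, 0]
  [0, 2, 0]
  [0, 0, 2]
A Jordan chain for λ = 2 of length 2:
v_1 = (1, 0, 0)ᵀ
v_2 = (0, 1, 0)ᵀ

Let N = A − (2)·I. We want v_2 with N^2 v_2 = 0 but N^1 v_2 ≠ 0; then v_{j-1} := N · v_j for j = 2, …, 2.

Pick v_2 = (0, 1, 0)ᵀ.
Then v_1 = N · v_2 = (1, 0, 0)ᵀ.

Sanity check: (A − (2)·I) v_1 = (0, 0, 0)ᵀ = 0. ✓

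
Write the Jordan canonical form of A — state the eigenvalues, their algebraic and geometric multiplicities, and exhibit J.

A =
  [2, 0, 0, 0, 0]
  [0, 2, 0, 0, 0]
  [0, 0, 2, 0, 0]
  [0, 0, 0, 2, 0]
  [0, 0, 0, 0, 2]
J_1(2) ⊕ J_1(2) ⊕ J_1(2) ⊕ J_1(2) ⊕ J_1(2)

The characteristic polynomial is
  det(x·I − A) = x^5 - 10*x^4 + 40*x^3 - 80*x^2 + 80*x - 32 = (x - 2)^5

Eigenvalues and multiplicities (the geometric multiplicity of λ is n − rank(A − λI), which equals the number of Jordan blocks for λ):
  λ = 2: algebraic multiplicity = 5, geometric multiplicity = 5

Determining the block sizes for each eigenvalue:
  λ = 2: gm = am = 5, so every block has size 1 → block sizes [1, 1, 1, 1, 1]

Assembling the blocks gives a Jordan form
J =
  [2, 0, 0, 0, 0]
  [0, 2, 0, 0, 0]
  [0, 0, 2, 0, 0]
  [0, 0, 0, 2, 0]
  [0, 0, 0, 0, 2]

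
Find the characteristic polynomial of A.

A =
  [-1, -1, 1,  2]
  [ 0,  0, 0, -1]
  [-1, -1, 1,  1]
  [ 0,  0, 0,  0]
x^4

Expanding det(x·I − A) (e.g. by cofactor expansion or by noting that A is similar to its Jordan form J, which has the same characteristic polynomial as A) gives
  χ_A(x) = x^4
which factors as x^4. The eigenvalues (with algebraic multiplicities) are λ = 0 with multiplicity 4.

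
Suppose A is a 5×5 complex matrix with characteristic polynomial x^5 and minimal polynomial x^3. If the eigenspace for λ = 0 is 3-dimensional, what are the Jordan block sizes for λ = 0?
Block sizes for λ = 0: [3, 1, 1]

Step 1 — from the characteristic polynomial, algebraic multiplicity of λ = 0 is 5. From dim ker(A − (0)·I) = 3, there are exactly 3 Jordan blocks for λ = 0.
Step 2 — from the minimal polynomial, the factor (x − 0)^3 tells us the largest block for λ = 0 has size 3.
Step 3 — with total size 5, 3 blocks, and largest block 3, the block sizes (in nonincreasing order) are [3, 1, 1].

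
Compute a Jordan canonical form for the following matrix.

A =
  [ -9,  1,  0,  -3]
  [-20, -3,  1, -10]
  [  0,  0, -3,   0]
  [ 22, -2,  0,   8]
J_3(-3) ⊕ J_1(2)

The characteristic polynomial is
  det(x·I − A) = x^4 + 7*x^3 + 9*x^2 - 27*x - 54 = (x - 2)*(x + 3)^3

Eigenvalues and multiplicities (the geometric multiplicity of λ is n − rank(A − λI), which equals the number of Jordan blocks for λ):
  λ = -3: algebraic multiplicity = 3, geometric multiplicity = 1
  λ = 2: algebraic multiplicity = 1, geometric multiplicity = 1

Determining the block sizes for each eigenvalue:
  λ = -3: one block (gm = 1), so the single block has size am = 3 → block sizes [3]
  λ = 2: one block (gm = 1), so the single block has size am = 1 → block sizes [1]

Assembling the blocks gives a Jordan form
J =
  [-3,  1,  0, 0]
  [ 0, -3,  1, 0]
  [ 0,  0, -3, 0]
  [ 0,  0,  0, 2]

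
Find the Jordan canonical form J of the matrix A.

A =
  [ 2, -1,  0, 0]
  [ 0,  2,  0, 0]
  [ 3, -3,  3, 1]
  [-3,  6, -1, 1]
J_2(2) ⊕ J_2(2)

The characteristic polynomial is
  det(x·I − A) = x^4 - 8*x^3 + 24*x^2 - 32*x + 16 = (x - 2)^4

Eigenvalues and multiplicities (the geometric multiplicity of λ is n − rank(A − λI), which equals the number of Jordan blocks for λ):
  λ = 2: algebraic multiplicity = 4, geometric multiplicity = 2

Determining the block sizes for each eigenvalue:
  λ = 2: with am = 4 and gm = 2, the partition is not yet determined (e.g. several partitions of 4 into 2 parts exist). Let N = A − (2)·I. Computing rank(N^1) = 2, rank(N^2) = 0; the number of blocks of size ≥ j is rank(N^{j−1}) − rank(N^j), giving [2, 2]. So we have 2 block(s) of size 2 → block sizes [2, 2]

Assembling the blocks gives a Jordan form
J =
  [2, 1, 0, 0]
  [0, 2, 0, 0]
  [0, 0, 2, 1]
  [0, 0, 0, 2]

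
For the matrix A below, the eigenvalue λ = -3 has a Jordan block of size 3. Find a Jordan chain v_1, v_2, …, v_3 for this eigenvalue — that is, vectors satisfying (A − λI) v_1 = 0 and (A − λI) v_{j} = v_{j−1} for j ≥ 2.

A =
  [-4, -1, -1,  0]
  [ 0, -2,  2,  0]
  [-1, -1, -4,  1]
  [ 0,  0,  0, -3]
A Jordan chain for λ = -3 of length 3:
v_1 = (-1, 2, -1, 0)ᵀ
v_2 = (0, 0, 1, 0)ᵀ
v_3 = (0, 0, 0, 1)ᵀ

Let N = A − (-3)·I. We want v_3 with N^3 v_3 = 0 but N^2 v_3 ≠ 0; then v_{j-1} := N · v_j for j = 3, …, 2.

Pick v_3 = (0, 0, 0, 1)ᵀ.
Then v_2 = N · v_3 = (0, 0, 1, 0)ᵀ.
Then v_1 = N · v_2 = (-1, 2, -1, 0)ᵀ.

Sanity check: (A − (-3)·I) v_1 = (0, 0, 0, 0)ᵀ = 0. ✓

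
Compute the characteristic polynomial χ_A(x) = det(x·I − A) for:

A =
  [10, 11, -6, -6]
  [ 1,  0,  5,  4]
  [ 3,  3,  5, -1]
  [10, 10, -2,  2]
x^4 - 17*x^3 + 90*x^2 - 108*x - 216

Expanding det(x·I − A) (e.g. by cofactor expansion or by noting that A is similar to its Jordan form J, which has the same characteristic polynomial as A) gives
  χ_A(x) = x^4 - 17*x^3 + 90*x^2 - 108*x - 216
which factors as (x - 6)^3*(x + 1). The eigenvalues (with algebraic multiplicities) are λ = -1 with multiplicity 1, λ = 6 with multiplicity 3.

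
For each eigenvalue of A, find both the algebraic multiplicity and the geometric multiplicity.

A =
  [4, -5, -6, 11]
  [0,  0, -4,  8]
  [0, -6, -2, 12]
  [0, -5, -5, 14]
λ = 4: alg = 4, geom = 2

Step 1 — factor the characteristic polynomial to read off the algebraic multiplicities:
  χ_A(x) = (x - 4)^4

Step 2 — compute geometric multiplicities via the rank-nullity identity g(λ) = n − rank(A − λI):
  rank(A − (4)·I) = 2, so dim ker(A − (4)·I) = n − 2 = 2

Summary:
  λ = 4: algebraic multiplicity = 4, geometric multiplicity = 2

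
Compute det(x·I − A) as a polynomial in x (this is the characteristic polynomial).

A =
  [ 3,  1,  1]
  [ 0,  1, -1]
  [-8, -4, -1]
x^3 - 3*x^2 + 3*x - 1

Expanding det(x·I − A) (e.g. by cofactor expansion or by noting that A is similar to its Jordan form J, which has the same characteristic polynomial as A) gives
  χ_A(x) = x^3 - 3*x^2 + 3*x - 1
which factors as (x - 1)^3. The eigenvalues (with algebraic multiplicities) are λ = 1 with multiplicity 3.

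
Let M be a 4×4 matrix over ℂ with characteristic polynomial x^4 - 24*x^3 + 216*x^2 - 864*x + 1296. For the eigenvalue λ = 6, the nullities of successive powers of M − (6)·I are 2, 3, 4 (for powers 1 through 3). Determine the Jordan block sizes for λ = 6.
Block sizes for λ = 6: [3, 1]

From the dimensions of kernels of powers, the number of Jordan blocks of size at least j is d_j − d_{j−1} where d_j = dim ker(N^j) (with d_0 = 0). Computing the differences gives [2, 1, 1].
The number of blocks of size exactly k is (#blocks of size ≥ k) − (#blocks of size ≥ k + 1), so the partition is: 1 block(s) of size 1, 1 block(s) of size 3.
In nonincreasing order the block sizes are [3, 1].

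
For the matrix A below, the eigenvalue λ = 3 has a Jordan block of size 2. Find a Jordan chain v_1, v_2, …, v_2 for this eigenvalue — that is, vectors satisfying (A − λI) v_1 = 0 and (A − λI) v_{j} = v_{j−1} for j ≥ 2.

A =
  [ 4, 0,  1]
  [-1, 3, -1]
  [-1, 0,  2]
A Jordan chain for λ = 3 of length 2:
v_1 = (1, -1, -1)ᵀ
v_2 = (1, 0, 0)ᵀ

Let N = A − (3)·I. We want v_2 with N^2 v_2 = 0 but N^1 v_2 ≠ 0; then v_{j-1} := N · v_j for j = 2, …, 2.

Pick v_2 = (1, 0, 0)ᵀ.
Then v_1 = N · v_2 = (1, -1, -1)ᵀ.

Sanity check: (A − (3)·I) v_1 = (0, 0, 0)ᵀ = 0. ✓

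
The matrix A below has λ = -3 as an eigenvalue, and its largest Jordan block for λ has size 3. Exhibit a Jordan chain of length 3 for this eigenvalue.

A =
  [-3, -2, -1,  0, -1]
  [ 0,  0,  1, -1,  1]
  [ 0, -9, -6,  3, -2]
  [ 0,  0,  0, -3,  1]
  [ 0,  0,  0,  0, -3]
A Jordan chain for λ = -3 of length 3:
v_1 = (3, 0, 0, 0, 0)ᵀ
v_2 = (-2, 3, -9, 0, 0)ᵀ
v_3 = (0, 1, 0, 0, 0)ᵀ

Let N = A − (-3)·I. We want v_3 with N^3 v_3 = 0 but N^2 v_3 ≠ 0; then v_{j-1} := N · v_j for j = 3, …, 2.

Pick v_3 = (0, 1, 0, 0, 0)ᵀ.
Then v_2 = N · v_3 = (-2, 3, -9, 0, 0)ᵀ.
Then v_1 = N · v_2 = (3, 0, 0, 0, 0)ᵀ.

Sanity check: (A − (-3)·I) v_1 = (0, 0, 0, 0, 0)ᵀ = 0. ✓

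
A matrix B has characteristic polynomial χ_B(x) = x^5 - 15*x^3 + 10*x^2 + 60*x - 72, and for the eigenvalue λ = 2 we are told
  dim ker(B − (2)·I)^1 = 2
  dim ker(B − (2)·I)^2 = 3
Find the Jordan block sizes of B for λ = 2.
Block sizes for λ = 2: [2, 1]

From the dimensions of kernels of powers, the number of Jordan blocks of size at least j is d_j − d_{j−1} where d_j = dim ker(N^j) (with d_0 = 0). Computing the differences gives [2, 1].
The number of blocks of size exactly k is (#blocks of size ≥ k) − (#blocks of size ≥ k + 1), so the partition is: 1 block(s) of size 1, 1 block(s) of size 2.
In nonincreasing order the block sizes are [2, 1].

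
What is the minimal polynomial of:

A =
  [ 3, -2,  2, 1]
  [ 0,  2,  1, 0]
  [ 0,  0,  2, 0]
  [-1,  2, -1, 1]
x^3 - 6*x^2 + 12*x - 8

The characteristic polynomial is χ_A(x) = (x - 2)^4, so the eigenvalues are known. The minimal polynomial is
  m_A(x) = Π_λ (x − λ)^{k_λ}
where k_λ is the size of the *largest* Jordan block for λ (equivalently, the smallest k with (A − λI)^k v = 0 for every generalised eigenvector v of λ).

  λ = 2: largest Jordan block has size 3, contributing (x − 2)^3

So m_A(x) = (x - 2)^3 = x^3 - 6*x^2 + 12*x - 8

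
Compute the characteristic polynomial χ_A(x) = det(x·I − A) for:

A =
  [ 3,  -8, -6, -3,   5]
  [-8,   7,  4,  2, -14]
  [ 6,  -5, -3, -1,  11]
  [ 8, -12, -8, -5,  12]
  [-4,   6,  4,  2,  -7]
x^5 + 5*x^4 + 10*x^3 + 10*x^2 + 5*x + 1

Expanding det(x·I − A) (e.g. by cofactor expansion or by noting that A is similar to its Jordan form J, which has the same characteristic polynomial as A) gives
  χ_A(x) = x^5 + 5*x^4 + 10*x^3 + 10*x^2 + 5*x + 1
which factors as (x + 1)^5. The eigenvalues (with algebraic multiplicities) are λ = -1 with multiplicity 5.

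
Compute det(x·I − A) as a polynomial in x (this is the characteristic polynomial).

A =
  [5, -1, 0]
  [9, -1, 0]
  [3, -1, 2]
x^3 - 6*x^2 + 12*x - 8

Expanding det(x·I − A) (e.g. by cofactor expansion or by noting that A is similar to its Jordan form J, which has the same characteristic polynomial as A) gives
  χ_A(x) = x^3 - 6*x^2 + 12*x - 8
which factors as (x - 2)^3. The eigenvalues (with algebraic multiplicities) are λ = 2 with multiplicity 3.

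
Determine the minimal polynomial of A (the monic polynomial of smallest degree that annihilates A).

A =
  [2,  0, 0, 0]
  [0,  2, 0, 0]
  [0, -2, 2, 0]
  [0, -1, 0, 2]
x^2 - 4*x + 4

The characteristic polynomial is χ_A(x) = (x - 2)^4, so the eigenvalues are known. The minimal polynomial is
  m_A(x) = Π_λ (x − λ)^{k_λ}
where k_λ is the size of the *largest* Jordan block for λ (equivalently, the smallest k with (A − λI)^k v = 0 for every generalised eigenvector v of λ).

  λ = 2: largest Jordan block has size 2, contributing (x − 2)^2

So m_A(x) = (x - 2)^2 = x^2 - 4*x + 4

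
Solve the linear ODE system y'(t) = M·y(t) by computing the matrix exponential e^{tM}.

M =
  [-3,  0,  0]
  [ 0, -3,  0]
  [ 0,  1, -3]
e^{tM} =
  [exp(-3*t), 0, 0]
  [0, exp(-3*t), 0]
  [0, t*exp(-3*t), exp(-3*t)]

Strategy: write M = P · J · P⁻¹ where J is a Jordan canonical form, so e^{tM} = P · e^{tJ} · P⁻¹, and e^{tJ} can be computed block-by-block.

M has Jordan form
J =
  [-3,  1,  0]
  [ 0, -3,  0]
  [ 0,  0, -3]
(up to reordering of blocks).

Per-block formulas:
  For a 1×1 block at λ = -3: exp(t · [-3]) = [e^(-3t)].
  For a 2×2 Jordan block J_2(-3): exp(t · J_2(-3)) = e^(-3t)·(I + t·N), where N is the 2×2 nilpotent shift.

After assembling e^{tJ} and conjugating by P, we get:

e^{tM} =
  [exp(-3*t), 0, 0]
  [0, exp(-3*t), 0]
  [0, t*exp(-3*t), exp(-3*t)]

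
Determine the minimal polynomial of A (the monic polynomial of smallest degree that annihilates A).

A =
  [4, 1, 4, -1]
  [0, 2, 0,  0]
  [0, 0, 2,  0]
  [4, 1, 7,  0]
x^3 - 6*x^2 + 12*x - 8

The characteristic polynomial is χ_A(x) = (x - 2)^4, so the eigenvalues are known. The minimal polynomial is
  m_A(x) = Π_λ (x − λ)^{k_λ}
where k_λ is the size of the *largest* Jordan block for λ (equivalently, the smallest k with (A − λI)^k v = 0 for every generalised eigenvector v of λ).

  λ = 2: largest Jordan block has size 3, contributing (x − 2)^3

So m_A(x) = (x - 2)^3 = x^3 - 6*x^2 + 12*x - 8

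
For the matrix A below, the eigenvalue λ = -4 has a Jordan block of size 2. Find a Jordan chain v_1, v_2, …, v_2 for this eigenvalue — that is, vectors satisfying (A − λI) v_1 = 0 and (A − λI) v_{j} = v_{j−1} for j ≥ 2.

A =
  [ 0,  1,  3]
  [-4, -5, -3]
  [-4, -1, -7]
A Jordan chain for λ = -4 of length 2:
v_1 = (4, -4, -4)ᵀ
v_2 = (1, 0, 0)ᵀ

Let N = A − (-4)·I. We want v_2 with N^2 v_2 = 0 but N^1 v_2 ≠ 0; then v_{j-1} := N · v_j for j = 2, …, 2.

Pick v_2 = (1, 0, 0)ᵀ.
Then v_1 = N · v_2 = (4, -4, -4)ᵀ.

Sanity check: (A − (-4)·I) v_1 = (0, 0, 0)ᵀ = 0. ✓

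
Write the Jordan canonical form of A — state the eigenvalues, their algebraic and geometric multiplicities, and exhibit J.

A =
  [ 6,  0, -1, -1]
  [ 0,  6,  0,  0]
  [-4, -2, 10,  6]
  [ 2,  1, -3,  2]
J_3(6) ⊕ J_1(6)

The characteristic polynomial is
  det(x·I − A) = x^4 - 24*x^3 + 216*x^2 - 864*x + 1296 = (x - 6)^4

Eigenvalues and multiplicities (the geometric multiplicity of λ is n − rank(A − λI), which equals the number of Jordan blocks for λ):
  λ = 6: algebraic multiplicity = 4, geometric multiplicity = 2

Determining the block sizes for each eigenvalue:
  λ = 6: with am = 4 and gm = 2, the partition is not yet determined (e.g. several partitions of 4 into 2 parts exist). Let N = A − (6)·I. Computing rank(N^1) = 2, rank(N^2) = 1, rank(N^3) = 0; the number of blocks of size ≥ j is rank(N^{j−1}) − rank(N^j), giving [2, 1, 1]. So we have 1 block(s) of size 3, 1 block(s) of size 1 → block sizes [3, 1]

Assembling the blocks gives a Jordan form
J =
  [6, 1, 0, 0]
  [0, 6, 1, 0]
  [0, 0, 6, 0]
  [0, 0, 0, 6]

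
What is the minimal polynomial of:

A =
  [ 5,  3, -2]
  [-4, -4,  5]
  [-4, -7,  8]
x^3 - 9*x^2 + 27*x - 27

The characteristic polynomial is χ_A(x) = (x - 3)^3, so the eigenvalues are known. The minimal polynomial is
  m_A(x) = Π_λ (x − λ)^{k_λ}
where k_λ is the size of the *largest* Jordan block for λ (equivalently, the smallest k with (A − λI)^k v = 0 for every generalised eigenvector v of λ).

  λ = 3: largest Jordan block has size 3, contributing (x − 3)^3

So m_A(x) = (x - 3)^3 = x^3 - 9*x^2 + 27*x - 27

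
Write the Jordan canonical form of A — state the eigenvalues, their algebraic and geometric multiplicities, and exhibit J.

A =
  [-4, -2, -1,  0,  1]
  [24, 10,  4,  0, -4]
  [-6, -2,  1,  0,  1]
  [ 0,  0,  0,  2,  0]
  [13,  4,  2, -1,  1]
J_3(2) ⊕ J_1(2) ⊕ J_1(2)

The characteristic polynomial is
  det(x·I − A) = x^5 - 10*x^4 + 40*x^3 - 80*x^2 + 80*x - 32 = (x - 2)^5

Eigenvalues and multiplicities (the geometric multiplicity of λ is n − rank(A − λI), which equals the number of Jordan blocks for λ):
  λ = 2: algebraic multiplicity = 5, geometric multiplicity = 3

Determining the block sizes for each eigenvalue:
  λ = 2: with am = 5 and gm = 3, the partition is not yet determined (e.g. several partitions of 5 into 3 parts exist). Let N = A − (2)·I. Computing rank(N^1) = 2, rank(N^2) = 1, rank(N^3) = 0; the number of blocks of size ≥ j is rank(N^{j−1}) − rank(N^j), giving [3, 1, 1]. So we have 1 block(s) of size 3, 2 block(s) of size 1 → block sizes [3, 1, 1]

Assembling the blocks gives a Jordan form
J =
  [2, 1, 0, 0, 0]
  [0, 2, 1, 0, 0]
  [0, 0, 2, 0, 0]
  [0, 0, 0, 2, 0]
  [0, 0, 0, 0, 2]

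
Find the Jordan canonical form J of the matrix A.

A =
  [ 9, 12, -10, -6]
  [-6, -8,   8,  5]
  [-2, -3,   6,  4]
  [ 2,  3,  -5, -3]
J_3(1) ⊕ J_1(1)

The characteristic polynomial is
  det(x·I − A) = x^4 - 4*x^3 + 6*x^2 - 4*x + 1 = (x - 1)^4

Eigenvalues and multiplicities (the geometric multiplicity of λ is n − rank(A − λI), which equals the number of Jordan blocks for λ):
  λ = 1: algebraic multiplicity = 4, geometric multiplicity = 2

Determining the block sizes for each eigenvalue:
  λ = 1: with am = 4 and gm = 2, the partition is not yet determined (e.g. several partitions of 4 into 2 parts exist). Let N = A − (1)·I. Computing rank(N^1) = 2, rank(N^2) = 1, rank(N^3) = 0; the number of blocks of size ≥ j is rank(N^{j−1}) − rank(N^j), giving [2, 1, 1]. So we have 1 block(s) of size 3, 1 block(s) of size 1 → block sizes [3, 1]

Assembling the blocks gives a Jordan form
J =
  [1, 1, 0, 0]
  [0, 1, 1, 0]
  [0, 0, 1, 0]
  [0, 0, 0, 1]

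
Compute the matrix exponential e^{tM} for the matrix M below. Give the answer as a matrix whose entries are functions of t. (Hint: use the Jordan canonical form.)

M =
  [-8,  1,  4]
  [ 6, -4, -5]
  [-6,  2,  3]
e^{tM} =
  [-exp(-2*t) + 2*exp(-5*t), t*exp(-2*t), t*exp(-2*t) + exp(-2*t) - exp(-5*t)]
  [2*exp(-2*t) - 2*exp(-5*t), -2*t*exp(-2*t) + exp(-2*t), -2*t*exp(-2*t) - exp(-2*t) + exp(-5*t)]
  [-2*exp(-2*t) + 2*exp(-5*t), 2*t*exp(-2*t), 2*t*exp(-2*t) + 2*exp(-2*t) - exp(-5*t)]

Strategy: write M = P · J · P⁻¹ where J is a Jordan canonical form, so e^{tM} = P · e^{tJ} · P⁻¹, and e^{tJ} can be computed block-by-block.

M has Jordan form
J =
  [-5,  0,  0]
  [ 0, -2,  1]
  [ 0,  0, -2]
(up to reordering of blocks).

Per-block formulas:
  For a 1×1 block at λ = -5: exp(t · [-5]) = [e^(-5t)].
  For a 2×2 Jordan block J_2(-2): exp(t · J_2(-2)) = e^(-2t)·(I + t·N), where N is the 2×2 nilpotent shift.

After assembling e^{tJ} and conjugating by P, we get:

e^{tM} =
  [-exp(-2*t) + 2*exp(-5*t), t*exp(-2*t), t*exp(-2*t) + exp(-2*t) - exp(-5*t)]
  [2*exp(-2*t) - 2*exp(-5*t), -2*t*exp(-2*t) + exp(-2*t), -2*t*exp(-2*t) - exp(-2*t) + exp(-5*t)]
  [-2*exp(-2*t) + 2*exp(-5*t), 2*t*exp(-2*t), 2*t*exp(-2*t) + 2*exp(-2*t) - exp(-5*t)]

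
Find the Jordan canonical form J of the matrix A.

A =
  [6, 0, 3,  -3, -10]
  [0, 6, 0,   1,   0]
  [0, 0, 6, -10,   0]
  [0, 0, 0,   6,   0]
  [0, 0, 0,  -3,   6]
J_2(6) ⊕ J_2(6) ⊕ J_1(6)

The characteristic polynomial is
  det(x·I − A) = x^5 - 30*x^4 + 360*x^3 - 2160*x^2 + 6480*x - 7776 = (x - 6)^5

Eigenvalues and multiplicities (the geometric multiplicity of λ is n − rank(A − λI), which equals the number of Jordan blocks for λ):
  λ = 6: algebraic multiplicity = 5, geometric multiplicity = 3

Determining the block sizes for each eigenvalue:
  λ = 6: with am = 5 and gm = 3, the partition is not yet determined (e.g. several partitions of 5 into 3 parts exist). Let N = A − (6)·I. Computing rank(N^1) = 2, rank(N^2) = 0; the number of blocks of size ≥ j is rank(N^{j−1}) − rank(N^j), giving [3, 2]. So we have 2 block(s) of size 2, 1 block(s) of size 1 → block sizes [2, 2, 1]

Assembling the blocks gives a Jordan form
J =
  [6, 1, 0, 0, 0]
  [0, 6, 0, 0, 0]
  [0, 0, 6, 1, 0]
  [0, 0, 0, 6, 0]
  [0, 0, 0, 0, 6]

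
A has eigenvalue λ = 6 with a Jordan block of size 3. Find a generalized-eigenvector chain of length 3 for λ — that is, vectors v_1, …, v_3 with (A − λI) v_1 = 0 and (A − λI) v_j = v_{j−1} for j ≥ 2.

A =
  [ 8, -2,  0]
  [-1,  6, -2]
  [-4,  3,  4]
A Jordan chain for λ = 6 of length 3:
v_1 = (6, 6, -3)ᵀ
v_2 = (2, -1, -4)ᵀ
v_3 = (1, 0, 0)ᵀ

Let N = A − (6)·I. We want v_3 with N^3 v_3 = 0 but N^2 v_3 ≠ 0; then v_{j-1} := N · v_j for j = 3, …, 2.

Pick v_3 = (1, 0, 0)ᵀ.
Then v_2 = N · v_3 = (2, -1, -4)ᵀ.
Then v_1 = N · v_2 = (6, 6, -3)ᵀ.

Sanity check: (A − (6)·I) v_1 = (0, 0, 0)ᵀ = 0. ✓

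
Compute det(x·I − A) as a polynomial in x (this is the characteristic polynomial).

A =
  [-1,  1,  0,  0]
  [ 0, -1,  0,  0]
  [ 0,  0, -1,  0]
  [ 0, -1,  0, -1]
x^4 + 4*x^3 + 6*x^2 + 4*x + 1

Expanding det(x·I − A) (e.g. by cofactor expansion or by noting that A is similar to its Jordan form J, which has the same characteristic polynomial as A) gives
  χ_A(x) = x^4 + 4*x^3 + 6*x^2 + 4*x + 1
which factors as (x + 1)^4. The eigenvalues (with algebraic multiplicities) are λ = -1 with multiplicity 4.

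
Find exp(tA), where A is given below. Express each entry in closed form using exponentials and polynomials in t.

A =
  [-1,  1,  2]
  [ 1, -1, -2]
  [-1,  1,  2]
e^{tA} =
  [1 - t, t, 2*t]
  [t, 1 - t, -2*t]
  [-t, t, 2*t + 1]

Strategy: write A = P · J · P⁻¹ where J is a Jordan canonical form, so e^{tA} = P · e^{tJ} · P⁻¹, and e^{tJ} can be computed block-by-block.

A has Jordan form
J =
  [0, 1, 0]
  [0, 0, 0]
  [0, 0, 0]
(up to reordering of blocks).

Per-block formulas:
  For a 2×2 Jordan block J_2(0): exp(t · J_2(0)) = e^(0t)·(I + t·N), where N is the 2×2 nilpotent shift.
  For a 1×1 block at λ = 0: exp(t · [0]) = [e^(0t)].

After assembling e^{tJ} and conjugating by P, we get:

e^{tA} =
  [1 - t, t, 2*t]
  [t, 1 - t, -2*t]
  [-t, t, 2*t + 1]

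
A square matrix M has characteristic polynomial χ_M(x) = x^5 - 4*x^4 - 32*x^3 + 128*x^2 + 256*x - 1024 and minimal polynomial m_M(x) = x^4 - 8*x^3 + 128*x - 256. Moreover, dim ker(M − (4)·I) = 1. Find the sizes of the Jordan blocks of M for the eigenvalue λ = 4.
Block sizes for λ = 4: [3]

Step 1 — from the characteristic polynomial, algebraic multiplicity of λ = 4 is 3. From dim ker(M − (4)·I) = 1, there are exactly 1 Jordan blocks for λ = 4.
Step 2 — from the minimal polynomial, the factor (x − 4)^3 tells us the largest block for λ = 4 has size 3.
Step 3 — with total size 3, 1 blocks, and largest block 3, the block sizes (in nonincreasing order) are [3].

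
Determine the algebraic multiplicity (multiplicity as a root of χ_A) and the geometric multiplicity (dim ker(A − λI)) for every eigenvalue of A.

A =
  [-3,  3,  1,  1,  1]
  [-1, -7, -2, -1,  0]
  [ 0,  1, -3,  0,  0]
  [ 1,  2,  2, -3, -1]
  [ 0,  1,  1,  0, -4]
λ = -4: alg = 5, geom = 2

Step 1 — factor the characteristic polynomial to read off the algebraic multiplicities:
  χ_A(x) = (x + 4)^5

Step 2 — compute geometric multiplicities via the rank-nullity identity g(λ) = n − rank(A − λI):
  rank(A − (-4)·I) = 3, so dim ker(A − (-4)·I) = n − 3 = 2

Summary:
  λ = -4: algebraic multiplicity = 5, geometric multiplicity = 2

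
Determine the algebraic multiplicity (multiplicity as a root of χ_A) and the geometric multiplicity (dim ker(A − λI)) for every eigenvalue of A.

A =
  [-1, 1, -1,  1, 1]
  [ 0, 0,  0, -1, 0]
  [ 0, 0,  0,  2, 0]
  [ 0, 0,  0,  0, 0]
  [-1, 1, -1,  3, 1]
λ = 0: alg = 5, geom = 3

Step 1 — factor the characteristic polynomial to read off the algebraic multiplicities:
  χ_A(x) = x^5

Step 2 — compute geometric multiplicities via the rank-nullity identity g(λ) = n − rank(A − λI):
  rank(A − (0)·I) = 2, so dim ker(A − (0)·I) = n − 2 = 3

Summary:
  λ = 0: algebraic multiplicity = 5, geometric multiplicity = 3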